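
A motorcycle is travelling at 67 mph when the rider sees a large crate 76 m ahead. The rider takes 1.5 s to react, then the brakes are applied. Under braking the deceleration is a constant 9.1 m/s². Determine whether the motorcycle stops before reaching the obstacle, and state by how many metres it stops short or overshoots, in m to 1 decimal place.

No — it overshoots by 18.2 m

67 mph × 0.44704 = 29.9517 m/s.
Reaction distance = 29.9517 × 1.5 = 44.928 m.
Braking distance = v²/(2a) = 897.104 / 18.200 = 49.291 m.
Total stopping distance = 44.928 + 49.291 = 94.219 m, vs 76 m available — it cannot stop in time and overshoots by 94.219 − 76 = 18.219 m.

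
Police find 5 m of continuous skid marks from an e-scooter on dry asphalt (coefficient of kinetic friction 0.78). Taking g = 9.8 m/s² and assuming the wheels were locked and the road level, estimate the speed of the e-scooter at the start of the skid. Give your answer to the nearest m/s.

Deceleration a = μg = 0.78 × 9.8 = 7.644 m/s².
v = √(2a·d) = √(2 × 7.644 × 5) = √76.440 = 8.7430 m/s.

Initial speed ≈ 9 m/s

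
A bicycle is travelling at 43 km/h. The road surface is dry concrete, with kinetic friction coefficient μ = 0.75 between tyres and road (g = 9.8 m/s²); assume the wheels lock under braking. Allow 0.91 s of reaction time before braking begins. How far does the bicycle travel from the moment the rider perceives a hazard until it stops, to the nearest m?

Total stopping distance ≈ 21 m

43 km/h ÷ 3.6 = 11.9444 m/s.
a = μg = 0.75 × 9.8 = 7.350 m/s².
Reaction distance = v·t_r = 11.9444 × 0.91 = 10.869 m.
Braking distance = v²/(2a) = 11.9444² / (2 × 7.350) = 142.669 / 14.700 = 9.705 m.
Total = 10.869 + 9.705 = 20.574 m.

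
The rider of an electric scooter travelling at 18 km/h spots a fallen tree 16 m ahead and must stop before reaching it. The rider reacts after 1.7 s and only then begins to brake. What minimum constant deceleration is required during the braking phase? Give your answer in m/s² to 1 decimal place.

Required deceleration ≈ 1.7 m/s²

18 km/h ÷ 3.6 = 5.0000 m/s.
Distance covered during reaction = 5.0000 × 1.7 = 8.500 m.
Distance available for braking: 16 − 8.500 = 7.500 m.
v² = 2a·d ⇒ a = v²/(2d) = 5.0000² / (2 × 7.500) = 25.000 / 15.000 = 1.6667 m/s².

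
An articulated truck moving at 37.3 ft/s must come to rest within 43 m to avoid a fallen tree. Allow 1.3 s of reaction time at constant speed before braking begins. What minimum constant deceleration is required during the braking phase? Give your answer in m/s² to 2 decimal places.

37.3 ft/s × 0.3048 = 11.3690 m/s.
Distance covered during reaction = 11.3690 × 1.3 = 14.780 m.
Distance available for braking: 43 − 14.780 = 28.220 m.
v² = 2a·d ⇒ a = v²/(2d) = 11.3690² / (2 × 28.220) = 129.254 / 56.440 = 2.2901 m/s².

Required deceleration ≈ 2.29 m/s²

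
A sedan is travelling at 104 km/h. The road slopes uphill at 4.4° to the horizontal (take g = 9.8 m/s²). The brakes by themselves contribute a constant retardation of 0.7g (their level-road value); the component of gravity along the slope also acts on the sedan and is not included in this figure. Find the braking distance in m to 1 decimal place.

Braking distance ≈ 54.8 m

104 km/h ÷ 3.6 = 28.8889 m/s.
a = 0.7 × 9.8 = 6.860 m/s².
Gravity along the uphill slope adds to the braking deceleration: a_eff = 6.860 + 9.8·sin 4.4° = 6.860 + 0.752 = 7.612 m/s².
Braking distance = v²/(2a) = 28.8889² / (2 × 7.612) = 834.569 / 15.224 = 54.819 m.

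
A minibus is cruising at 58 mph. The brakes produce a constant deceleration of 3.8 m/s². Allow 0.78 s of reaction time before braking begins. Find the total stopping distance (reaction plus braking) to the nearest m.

Total stopping distance ≈ 109 m

58 mph × 0.44704 = 25.9283 m/s.
Reaction distance = v·t_r = 25.9283 × 0.78 = 20.224 m.
Braking distance = v²/(2a) = 25.9283² / (2 × 3.800) = 672.277 / 7.600 = 88.458 m.
Total = 20.224 + 88.458 = 108.682 m.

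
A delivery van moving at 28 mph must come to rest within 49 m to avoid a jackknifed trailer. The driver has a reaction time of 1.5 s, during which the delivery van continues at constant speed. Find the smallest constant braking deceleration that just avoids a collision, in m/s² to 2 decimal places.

28 mph × 0.44704 = 12.5171 m/s.
Distance covered during reaction = 12.5171 × 1.5 = 18.776 m.
Distance available for braking: 49 − 18.776 = 30.224 m.
v² = 2a·d ⇒ a = v²/(2d) = 12.5171² / (2 × 30.224) = 156.678 / 60.448 = 2.5919 m/s².

Required deceleration ≈ 2.59 m/s²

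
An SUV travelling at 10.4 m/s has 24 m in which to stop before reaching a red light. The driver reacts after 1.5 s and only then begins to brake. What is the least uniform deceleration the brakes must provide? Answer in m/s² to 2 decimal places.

Distance covered during reaction = 10.4000 × 1.5 = 15.600 m.
Distance available for braking: 24 − 15.600 = 8.400 m.
v² = 2a·d ⇒ a = v²/(2d) = 10.4000² / (2 × 8.400) = 108.160 / 16.800 = 6.4381 m/s².

Required deceleration ≈ 6.44 m/s²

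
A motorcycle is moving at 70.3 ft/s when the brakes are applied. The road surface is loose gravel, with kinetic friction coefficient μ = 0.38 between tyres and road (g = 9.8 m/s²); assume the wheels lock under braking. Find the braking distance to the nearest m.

Braking distance ≈ 62 m

70.3 ft/s × 0.3048 = 21.4274 m/s.
a = μg = 0.38 × 9.8 = 3.724 m/s².
Braking distance = v²/(2a) = 21.4274² / (2 × 3.724) = 459.133 / 7.448 = 61.645 m.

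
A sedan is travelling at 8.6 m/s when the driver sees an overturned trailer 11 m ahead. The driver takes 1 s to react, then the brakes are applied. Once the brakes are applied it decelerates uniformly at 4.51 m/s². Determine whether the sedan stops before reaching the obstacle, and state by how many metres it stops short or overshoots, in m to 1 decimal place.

No — it overshoots by 5.8 m

Reaction distance = 8.6000 × 1 = 8.600 m.
Braking distance = v²/(2a) = 73.960 / 9.020 = 8.200 m.
Total stopping distance = 8.600 + 8.200 = 16.800 m, vs 11 m available — it cannot stop in time and overshoots by 16.800 − 11 = 5.800 m.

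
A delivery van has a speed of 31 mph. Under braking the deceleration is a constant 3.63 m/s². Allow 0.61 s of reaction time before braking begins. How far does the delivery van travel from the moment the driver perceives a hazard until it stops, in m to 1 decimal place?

31 mph × 0.44704 = 13.8582 m/s.
Reaction distance = v·t_r = 13.8582 × 0.61 = 8.454 m.
Braking distance = v²/(2a) = 13.8582² / (2 × 3.630) = 192.050 / 7.260 = 26.453 m.
Total = 8.454 + 26.453 = 34.907 m.

Total stopping distance ≈ 34.9 m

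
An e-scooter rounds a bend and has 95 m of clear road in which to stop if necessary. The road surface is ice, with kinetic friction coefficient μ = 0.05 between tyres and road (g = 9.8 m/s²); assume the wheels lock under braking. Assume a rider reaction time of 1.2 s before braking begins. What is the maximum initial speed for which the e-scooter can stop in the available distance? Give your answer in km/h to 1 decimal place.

a = μg = 0.05 × 9.8 = 0.490 m/s².
Stopping distance: v·t_r + v²/(2a) = 95 with t_r = 1.2 s and a = 0.490 m/s².
So v² + 1.176 v − 93.10 = 0.
Positive root: v = −a·t_r + √((a·t_r)² + 2a·d) = −0.588 + √(0.346 + 93.10) = 9.0787 m/s.
9.0787 m/s × 3.6 = 32.683 km/h.

Maximum speed ≈ 32.7 km/h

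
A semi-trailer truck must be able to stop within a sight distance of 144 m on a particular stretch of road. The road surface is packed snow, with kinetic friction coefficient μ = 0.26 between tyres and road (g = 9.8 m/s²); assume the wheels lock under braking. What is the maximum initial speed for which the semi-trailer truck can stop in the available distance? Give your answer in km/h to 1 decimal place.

Maximum speed ≈ 97.5 km/h

a = μg = 0.26 × 9.8 = 2.548 m/s².
v²/(2a) = d ⇒ v = √(2 × 2.548 × 144) = √733.82 = 27.0891 m/s.
27.0891 m/s × 3.6 = 97.521 km/h.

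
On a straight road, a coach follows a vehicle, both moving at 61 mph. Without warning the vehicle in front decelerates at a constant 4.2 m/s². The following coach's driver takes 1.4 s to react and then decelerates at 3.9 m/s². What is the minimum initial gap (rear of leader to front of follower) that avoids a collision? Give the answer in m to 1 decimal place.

Minimum gap ≈ 45.0 m

61 mph × 0.44704 = 27.2694 m/s.
Leader travels v²/(2a_L) = 743.620 / 8.400 = 88.526 m before stopping.
Follower covers v·t_r = 27.2694 × 1.4 = 38.177 m while reacting, then v²/(2a_F) = 743.620 / 7.800 = 95.336 m while braking, for a total of 38.177 + 95.336 = 133.513 m.
Since a_F ≤ a_L and the follower starts braking later, the follower is never slower than the leader, so the closest approach is when both have stopped.
Minimum gap = 133.513 − 88.526 = 44.987 m.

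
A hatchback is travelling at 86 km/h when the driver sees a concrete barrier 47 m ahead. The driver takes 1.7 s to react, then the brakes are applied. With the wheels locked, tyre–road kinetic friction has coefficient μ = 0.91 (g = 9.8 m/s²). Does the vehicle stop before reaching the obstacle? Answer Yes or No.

No

86 km/h ÷ 3.6 = 23.8889 m/s.
a = μg = 0.91 × 9.8 = 8.918 m/s².
Reaction distance = 23.8889 × 1.7 = 40.611 m.
Braking distance = v²/(2a) = 570.680 / 17.836 = 31.996 m.
Total stopping distance = 40.611 + 31.996 = 72.607 m, vs 47 m available — it cannot stop in time and overshoots by 72.607 − 47 = 25.607 m.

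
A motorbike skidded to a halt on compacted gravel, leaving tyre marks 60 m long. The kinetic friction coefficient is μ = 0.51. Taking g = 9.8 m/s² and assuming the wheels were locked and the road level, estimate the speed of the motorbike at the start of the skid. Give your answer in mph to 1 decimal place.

Initial speed ≈ 54.8 mph

Deceleration a = μg = 0.51 × 9.8 = 4.998 m/s².
v = √(2a·d) = √(2 × 4.998 × 60) = √599.760 = 24.4900 m/s.
= 24.4900 ÷ 0.44704 = 54.783 mph.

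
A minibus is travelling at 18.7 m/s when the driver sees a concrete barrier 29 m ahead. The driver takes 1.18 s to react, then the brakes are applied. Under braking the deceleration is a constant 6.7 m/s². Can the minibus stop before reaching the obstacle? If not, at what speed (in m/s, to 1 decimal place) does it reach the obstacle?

Reaction distance = 18.7000 × 1.18 = 22.066 m.
Braking distance needed to stop: v²/(2a) = 349.690 / 13.400 = 26.096 m, so total needed = 22.066 + 26.096 = 48.162 m > 29 m — it cannot stop.
Distance remaining when braking begins: 29 − 22.066 = 6.934 m.
v² = v₀² − 2a·d = 349.690 − 2 × 6.700 × 6.934 = 256.774 m²/s².
v = √256.774 = 16.024 m/s.

No — it strikes the obstacle at 16.0 m/s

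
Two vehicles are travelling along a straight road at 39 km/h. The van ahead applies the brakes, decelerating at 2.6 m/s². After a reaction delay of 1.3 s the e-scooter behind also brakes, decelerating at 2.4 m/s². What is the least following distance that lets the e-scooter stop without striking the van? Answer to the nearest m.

Minimum gap ≈ 16 m

39 km/h ÷ 3.6 = 10.8333 m/s.
Leader travels v²/(2a_L) = 117.360 / 5.200 = 22.569 m before stopping.
Follower covers v·t_r = 10.8333 × 1.3 = 14.083 m while reacting, then v²/(2a_F) = 117.360 / 4.800 = 24.450 m while braking, for a total of 14.083 + 24.450 = 38.533 m.
Since a_F ≤ a_L and the follower starts braking later, the follower is never slower than the leader, so the closest approach is when both have stopped.
Minimum gap = 38.533 − 22.569 = 15.964 m.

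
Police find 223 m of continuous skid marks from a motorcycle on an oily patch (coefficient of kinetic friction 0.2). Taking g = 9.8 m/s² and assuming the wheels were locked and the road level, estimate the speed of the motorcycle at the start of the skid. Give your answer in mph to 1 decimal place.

Initial speed ≈ 66.1 mph

Deceleration a = μg = 0.2 × 9.8 = 1.960 m/s².
v = √(2a·d) = √(2 × 1.960 × 223) = √874.160 = 29.5662 m/s.
= 29.5662 ÷ 0.44704 = 66.138 mph.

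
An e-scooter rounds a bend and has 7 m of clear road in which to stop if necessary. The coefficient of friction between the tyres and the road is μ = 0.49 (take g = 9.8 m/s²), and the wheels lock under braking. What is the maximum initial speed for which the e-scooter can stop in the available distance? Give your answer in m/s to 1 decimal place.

a = μg = 0.49 × 9.8 = 4.802 m/s².
v²/(2a) = d ⇒ v = √(2 × 4.802 × 7) = √67.23 = 8.1994 m/s.

Maximum speed ≈ 8.2 m/s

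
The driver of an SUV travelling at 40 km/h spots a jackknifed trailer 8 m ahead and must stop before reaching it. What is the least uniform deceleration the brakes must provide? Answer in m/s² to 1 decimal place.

Required deceleration ≈ 7.7 m/s²

40 km/h ÷ 3.6 = 11.1111 m/s.
v² = 2a·d ⇒ a = v²/(2d) = 11.1111² / (2 × 8.000) = 123.457 / 16.000 = 7.7161 m/s².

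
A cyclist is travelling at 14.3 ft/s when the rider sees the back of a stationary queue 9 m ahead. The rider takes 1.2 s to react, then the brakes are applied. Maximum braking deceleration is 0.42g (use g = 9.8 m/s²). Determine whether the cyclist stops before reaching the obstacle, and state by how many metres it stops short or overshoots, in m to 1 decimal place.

14.3 ft/s × 0.3048 = 4.3586 m/s.
a = 0.42 × 9.8 = 4.116 m/s².
Reaction distance = 4.3586 × 1.2 = 5.230 m.
Braking distance = v²/(2a) = 18.997 / 8.232 = 2.308 m.
Total stopping distance = 5.230 + 2.308 = 7.538 m, vs 9 m available — it stops with 9 − 7.538 = 1.462 m to spare.

Yes — it stops 1.5 m short of the obstacle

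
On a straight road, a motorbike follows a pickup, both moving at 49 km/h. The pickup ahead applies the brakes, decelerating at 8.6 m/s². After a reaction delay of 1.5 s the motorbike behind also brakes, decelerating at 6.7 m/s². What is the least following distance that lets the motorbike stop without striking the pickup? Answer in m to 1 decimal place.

49 km/h ÷ 3.6 = 13.6111 m/s.
Leader travels v²/(2a_L) = 185.262 / 17.200 = 10.771 m before stopping.
Follower covers v·t_r = 13.6111 × 1.5 = 20.417 m while reacting, then v²/(2a_F) = 185.262 / 13.400 = 13.826 m while braking, for a total of 20.417 + 13.826 = 34.243 m.
Since a_F ≤ a_L and the follower starts braking later, the follower is never slower than the leader, so the closest approach is when both have stopped.
Minimum gap = 34.243 − 10.771 = 23.472 m.

Minimum gap ≈ 23.5 m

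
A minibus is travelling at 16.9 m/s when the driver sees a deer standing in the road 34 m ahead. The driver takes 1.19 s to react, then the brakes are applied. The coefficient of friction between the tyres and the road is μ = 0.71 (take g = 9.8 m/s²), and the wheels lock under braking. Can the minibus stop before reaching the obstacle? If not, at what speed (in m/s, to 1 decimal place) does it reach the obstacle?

a = μg = 0.71 × 9.8 = 6.958 m/s².
Reaction distance = 16.9000 × 1.19 = 20.111 m.
Braking distance needed to stop: v²/(2a) = 285.610 / 13.916 = 20.524 m, so total needed = 20.111 + 20.524 = 40.635 m > 34 m — it cannot stop.
Distance remaining when braking begins: 34 − 20.111 = 13.889 m.
v² = v₀² − 2a·d = 285.610 − 2 × 6.958 × 13.889 = 92.331 m²/s².
v = √92.331 = 9.609 m/s.

No — it strikes the obstacle at 9.6 m/s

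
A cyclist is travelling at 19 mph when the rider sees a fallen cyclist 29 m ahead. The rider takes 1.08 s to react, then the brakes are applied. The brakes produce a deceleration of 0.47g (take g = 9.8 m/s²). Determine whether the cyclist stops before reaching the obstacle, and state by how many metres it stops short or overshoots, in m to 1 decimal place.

19 mph × 0.44704 = 8.4938 m/s.
a = 0.47 × 9.8 = 4.606 m/s².
Reaction distance = 8.4938 × 1.08 = 9.173 m.
Braking distance = v²/(2a) = 72.145 / 9.212 = 7.832 m.
Total stopping distance = 9.173 + 7.832 = 17.005 m, vs 29 m available — it stops with 29 − 17.005 = 11.995 m to spare.

Yes — it stops 12.0 m short of the obstacle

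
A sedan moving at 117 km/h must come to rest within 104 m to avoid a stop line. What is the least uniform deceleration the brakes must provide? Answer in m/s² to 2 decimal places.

Required deceleration ≈ 5.08 m/s²

117 km/h ÷ 3.6 = 32.5000 m/s.
v² = 2a·d ⇒ a = v²/(2d) = 32.5000² / (2 × 104.000) = 1056.250 / 208.000 = 5.0781 m/s².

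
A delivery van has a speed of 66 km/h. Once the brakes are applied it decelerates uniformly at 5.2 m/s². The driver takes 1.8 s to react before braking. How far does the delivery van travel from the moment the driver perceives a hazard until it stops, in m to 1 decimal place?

Total stopping distance ≈ 65.3 m

66 km/h ÷ 3.6 = 18.3333 m/s.
Reaction distance = v·t_r = 18.3333 × 1.8 = 33.000 m.
Braking distance = v²/(2a) = 18.3333² / (2 × 5.200) = 336.110 / 10.400 = 32.318 m.
Total = 33.000 + 32.318 = 65.318 m.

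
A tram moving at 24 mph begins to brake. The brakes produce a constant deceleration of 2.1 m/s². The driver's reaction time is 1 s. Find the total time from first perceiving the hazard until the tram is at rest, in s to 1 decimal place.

Total time ≈ 6.1 s

24 mph × 0.44704 = 10.7290 m/s.
Braking time = v/a = 10.7290 / 2.100 = 5.109 s.
Total = 1 + 5.109 = 6.109 s.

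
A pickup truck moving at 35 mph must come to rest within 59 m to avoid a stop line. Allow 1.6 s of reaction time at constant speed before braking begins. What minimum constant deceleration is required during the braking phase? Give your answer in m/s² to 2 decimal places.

Required deceleration ≈ 3.60 m/s²

35 mph × 0.44704 = 15.6464 m/s.
Distance covered during reaction = 15.6464 × 1.6 = 25.034 m.
Distance available for braking: 59 − 25.034 = 33.966 m.
v² = 2a·d ⇒ a = v²/(2d) = 15.6464² / (2 × 33.966) = 244.810 / 67.932 = 3.6038 m/s².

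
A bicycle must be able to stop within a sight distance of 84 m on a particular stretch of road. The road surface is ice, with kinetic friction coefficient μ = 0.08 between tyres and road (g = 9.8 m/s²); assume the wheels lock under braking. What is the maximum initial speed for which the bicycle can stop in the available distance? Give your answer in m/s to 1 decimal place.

Maximum speed ≈ 11.5 m/s

a = μg = 0.08 × 9.8 = 0.784 m/s².
v²/(2a) = d ⇒ v = √(2 × 0.784 × 84) = √131.71 = 11.4765 m/s.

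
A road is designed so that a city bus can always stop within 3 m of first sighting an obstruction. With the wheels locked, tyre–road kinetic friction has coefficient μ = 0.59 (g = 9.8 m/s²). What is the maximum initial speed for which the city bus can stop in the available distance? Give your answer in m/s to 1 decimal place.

a = μg = 0.59 × 9.8 = 5.782 m/s².
v²/(2a) = d ⇒ v = √(2 × 5.782 × 3) = √34.69 = 5.8898 m/s.

Maximum speed ≈ 5.9 m/s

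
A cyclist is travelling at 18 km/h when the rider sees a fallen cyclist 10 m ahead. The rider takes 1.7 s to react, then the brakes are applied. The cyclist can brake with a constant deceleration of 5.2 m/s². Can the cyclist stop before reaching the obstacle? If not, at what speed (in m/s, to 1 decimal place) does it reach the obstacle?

18 km/h ÷ 3.6 = 5.0000 m/s.
Reaction distance = 5.0000 × 1.7 = 8.500 m.
Braking distance needed to stop: v²/(2a) = 25.000 / 10.400 = 2.404 m, so total needed = 8.500 + 2.404 = 10.904 m > 10 m — it cannot stop.
Distance remaining when braking begins: 10 − 8.500 = 1.500 m.
v² = v₀² − 2a·d = 25.000 − 2 × 5.200 × 1.500 = 9.400 m²/s².
v = √9.400 = 3.066 m/s.

No — it strikes the obstacle at 3.1 m/s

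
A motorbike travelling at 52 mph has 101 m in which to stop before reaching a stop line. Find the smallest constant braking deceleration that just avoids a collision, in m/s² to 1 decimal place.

Required deceleration ≈ 2.7 m/s²

52 mph × 0.44704 = 23.2461 m/s.
v² = 2a·d ⇒ a = v²/(2d) = 23.2461² / (2 × 101.000) = 540.381 / 202.000 = 2.6752 m/s².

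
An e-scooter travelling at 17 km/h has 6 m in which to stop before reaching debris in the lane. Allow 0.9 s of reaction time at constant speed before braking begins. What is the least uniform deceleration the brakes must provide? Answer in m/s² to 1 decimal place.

Required deceleration ≈ 6.4 m/s²

17 km/h ÷ 3.6 = 4.7222 m/s.
Distance covered during reaction = 4.7222 × 0.9 = 4.250 m.
Distance available for braking: 6 − 4.250 = 1.750 m.
v² = 2a·d ⇒ a = v²/(2d) = 4.7222² / (2 × 1.750) = 22.299 / 3.500 = 6.3711 m/s².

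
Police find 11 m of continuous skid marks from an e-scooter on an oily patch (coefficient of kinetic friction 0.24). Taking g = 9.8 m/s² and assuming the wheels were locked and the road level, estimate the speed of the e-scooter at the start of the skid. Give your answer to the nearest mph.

Deceleration a = μg = 0.24 × 9.8 = 2.352 m/s².
v = √(2a·d) = √(2 × 2.352 × 11) = √51.744 = 7.1933 m/s.
= 7.1933 ÷ 0.44704 = 16.091 mph.

Initial speed ≈ 16 mph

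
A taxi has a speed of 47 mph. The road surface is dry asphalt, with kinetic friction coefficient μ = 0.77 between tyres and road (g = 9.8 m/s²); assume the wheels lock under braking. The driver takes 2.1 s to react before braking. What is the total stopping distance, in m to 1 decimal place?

Total stopping distance ≈ 73.4 m

47 mph × 0.44704 = 21.0109 m/s.
a = μg = 0.77 × 9.8 = 7.546 m/s².
Reaction distance = v·t_r = 21.0109 × 2.1 = 44.123 m.
Braking distance = v²/(2a) = 21.0109² / (2 × 7.546) = 441.458 / 15.092 = 29.251 m.
Total = 44.123 + 29.251 = 73.374 m.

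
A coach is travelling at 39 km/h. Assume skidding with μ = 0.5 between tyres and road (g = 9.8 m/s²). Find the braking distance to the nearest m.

Braking distance ≈ 12 m

39 km/h ÷ 3.6 = 10.8333 m/s.
a = μg = 0.5 × 9.8 = 4.900 m/s².
Braking distance = v²/(2a) = 10.8333² / (2 × 4.900) = 117.360 / 9.800 = 11.976 m.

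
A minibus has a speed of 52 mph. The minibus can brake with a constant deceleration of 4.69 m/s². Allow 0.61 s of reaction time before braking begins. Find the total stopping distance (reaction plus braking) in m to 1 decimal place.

Total stopping distance ≈ 71.8 m

52 mph × 0.44704 = 23.2461 m/s.
Reaction distance = v·t_r = 23.2461 × 0.61 = 14.180 m.
Braking distance = v²/(2a) = 23.2461² / (2 × 4.690) = 540.381 / 9.380 = 57.610 m.
Total = 14.180 + 57.610 = 71.790 m.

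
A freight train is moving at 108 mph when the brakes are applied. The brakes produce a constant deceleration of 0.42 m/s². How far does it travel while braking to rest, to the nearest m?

108 mph × 0.44704 = 48.2803 m/s.
Braking distance = v²/(2a) = 48.2803² / (2 × 0.420) = 2330.987 / 0.840 = 2774.985 m.

Braking distance ≈ 2775 m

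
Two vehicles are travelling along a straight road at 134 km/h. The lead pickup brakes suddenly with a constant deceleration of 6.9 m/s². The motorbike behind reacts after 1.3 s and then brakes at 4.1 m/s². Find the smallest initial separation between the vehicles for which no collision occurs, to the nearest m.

134 km/h ÷ 3.6 = 37.2222 m/s.
Leader travels v²/(2a_L) = 1385.492 / 13.800 = 100.398 m before stopping.
Follower covers v·t_r = 37.2222 × 1.3 = 48.389 m while reacting, then v²/(2a_F) = 1385.492 / 8.200 = 168.962 m while braking, for a total of 48.389 + 168.962 = 217.351 m.
Since a_F ≤ a_L and the follower starts braking later, the follower is never slower than the leader, so the closest approach is when both have stopped.
Minimum gap = 217.351 − 100.398 = 116.953 m.

Minimum gap ≈ 117 m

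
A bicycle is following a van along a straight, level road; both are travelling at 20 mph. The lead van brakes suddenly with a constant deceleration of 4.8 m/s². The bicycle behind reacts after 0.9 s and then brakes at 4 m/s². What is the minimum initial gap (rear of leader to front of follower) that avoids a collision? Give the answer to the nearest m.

20 mph × 0.44704 = 8.9408 m/s.
Leader travels v²/(2a_L) = 79.938 / 9.600 = 8.327 m before stopping.
Follower covers v·t_r = 8.9408 × 0.9 = 8.047 m while reacting, then v²/(2a_F) = 79.938 / 8.000 = 9.992 m while braking, for a total of 8.047 + 9.992 = 18.039 m.
Since a_F ≤ a_L and the follower starts braking later, the follower is never slower than the leader, so the closest approach is when both have stopped.
Minimum gap = 18.039 − 8.327 = 9.712 m.

Minimum gap ≈ 10 m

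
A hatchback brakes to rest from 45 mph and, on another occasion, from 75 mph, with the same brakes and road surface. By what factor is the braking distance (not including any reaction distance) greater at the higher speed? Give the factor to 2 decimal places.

Braking distance d = v²/(2a), so with a fixed, d ∝ v².
Factor = (75/45)² = 1.6667² = 2.7779.

Factor ≈ 2.78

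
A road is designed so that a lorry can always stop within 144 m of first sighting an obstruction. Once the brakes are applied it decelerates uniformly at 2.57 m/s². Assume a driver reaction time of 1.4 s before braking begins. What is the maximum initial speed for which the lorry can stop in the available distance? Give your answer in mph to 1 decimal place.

Stopping distance: v·t_r + v²/(2a) = 144 with t_r = 1.4 s and a = 2.570 m/s².
So v² + 7.196 v − 740.16 = 0.
Positive root: v = −a·t_r + √((a·t_r)² + 2a·d) = −3.598 + √(12.946 + 740.16) = 23.8448 m/s.
23.8448 m/s ÷ 0.44704 = 53.339 mph.

Maximum speed ≈ 53.3 mph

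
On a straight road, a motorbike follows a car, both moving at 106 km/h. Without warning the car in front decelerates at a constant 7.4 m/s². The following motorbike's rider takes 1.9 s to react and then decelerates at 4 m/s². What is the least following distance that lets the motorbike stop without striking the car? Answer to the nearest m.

Minimum gap ≈ 106 m

106 km/h ÷ 3.6 = 29.4444 m/s.
Leader travels v²/(2a_L) = 866.973 / 14.800 = 58.579 m before stopping.
Follower covers v·t_r = 29.4444 × 1.9 = 55.944 m while reacting, then v²/(2a_F) = 866.973 / 8.000 = 108.372 m while braking, for a total of 55.944 + 108.372 = 164.316 m.
Since a_F ≤ a_L and the follower starts braking later, the follower is never slower than the leader, so the closest approach is when both have stopped.
Minimum gap = 164.316 − 58.579 = 105.737 m.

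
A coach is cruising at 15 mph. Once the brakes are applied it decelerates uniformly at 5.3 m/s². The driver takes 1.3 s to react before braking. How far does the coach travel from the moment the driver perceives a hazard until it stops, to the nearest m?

Total stopping distance ≈ 13 m

15 mph × 0.44704 = 6.7056 m/s.
Reaction distance = v·t_r = 6.7056 × 1.3 = 8.717 m.
Braking distance = v²/(2a) = 6.7056² / (2 × 5.300) = 44.965 / 10.600 = 4.242 m.
Total = 8.717 + 4.242 = 12.959 m.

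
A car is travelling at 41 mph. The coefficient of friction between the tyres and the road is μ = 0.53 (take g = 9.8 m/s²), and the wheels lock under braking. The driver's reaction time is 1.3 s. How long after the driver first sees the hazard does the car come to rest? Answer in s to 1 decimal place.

41 mph × 0.44704 = 18.3286 m/s.
a = μg = 0.53 × 9.8 = 5.194 m/s².
Braking time = v/a = 18.3286 / 5.194 = 3.529 s.
Total = 1.3 + 3.529 = 4.829 s.

Total time ≈ 4.8 s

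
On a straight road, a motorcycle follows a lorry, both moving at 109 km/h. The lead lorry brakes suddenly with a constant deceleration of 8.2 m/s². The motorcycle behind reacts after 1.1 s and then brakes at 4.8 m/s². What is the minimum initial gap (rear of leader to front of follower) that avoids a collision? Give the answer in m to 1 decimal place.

Minimum gap ≈ 72.9 m

109 km/h ÷ 3.6 = 30.2778 m/s.
Leader travels v²/(2a_L) = 916.745 / 16.400 = 55.899 m before stopping.
Follower covers v·t_r = 30.2778 × 1.1 = 33.306 m while reacting, then v²/(2a_F) = 916.745 / 9.600 = 95.494 m while braking, for a total of 33.306 + 95.494 = 128.800 m.
Since a_F ≤ a_L and the follower starts braking later, the follower is never slower than the leader, so the closest approach is when both have stopped.
Minimum gap = 128.800 − 55.899 = 72.901 m.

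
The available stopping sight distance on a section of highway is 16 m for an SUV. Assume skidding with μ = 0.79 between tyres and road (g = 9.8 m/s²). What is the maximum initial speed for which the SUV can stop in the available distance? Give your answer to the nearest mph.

Maximum speed ≈ 35 mph

a = μg = 0.79 × 9.8 = 7.742 m/s².
v²/(2a) = d ⇒ v = √(2 × 7.742 × 16) = √247.74 = 15.7398 m/s.
15.7398 m/s ÷ 0.44704 = 35.209 mph.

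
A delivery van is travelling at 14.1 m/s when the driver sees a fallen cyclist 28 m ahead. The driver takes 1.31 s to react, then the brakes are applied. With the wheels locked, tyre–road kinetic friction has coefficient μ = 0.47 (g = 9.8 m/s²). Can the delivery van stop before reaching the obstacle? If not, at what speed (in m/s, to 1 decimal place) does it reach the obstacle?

No — it strikes the obstacle at 10.5 m/s

a = μg = 0.47 × 9.8 = 4.606 m/s².
Reaction distance = 14.1000 × 1.31 = 18.471 m.
Braking distance needed to stop: v²/(2a) = 198.810 / 9.212 = 21.582 m, so total needed = 18.471 + 21.582 = 40.053 m > 28 m — it cannot stop.
Distance remaining when braking begins: 28 − 18.471 = 9.529 m.
v² = v₀² − 2a·d = 198.810 − 2 × 4.606 × 9.529 = 111.029 m²/s².
v = √111.029 = 10.537 m/s.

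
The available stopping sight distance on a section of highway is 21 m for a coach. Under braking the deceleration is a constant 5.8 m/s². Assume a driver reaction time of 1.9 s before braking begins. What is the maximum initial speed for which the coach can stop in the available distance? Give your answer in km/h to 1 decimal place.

Stopping distance: v·t_r + v²/(2a) = 21 with t_r = 1.9 s and a = 5.800 m/s².
So v² + 22.040 v − 243.60 = 0.
Positive root: v = −a·t_r + √((a·t_r)² + 2a·d) = −11.020 + √(121.440 + 243.60) = 8.0860 m/s.
8.0860 m/s × 3.6 = 29.110 km/h.

Maximum speed ≈ 29.1 km/h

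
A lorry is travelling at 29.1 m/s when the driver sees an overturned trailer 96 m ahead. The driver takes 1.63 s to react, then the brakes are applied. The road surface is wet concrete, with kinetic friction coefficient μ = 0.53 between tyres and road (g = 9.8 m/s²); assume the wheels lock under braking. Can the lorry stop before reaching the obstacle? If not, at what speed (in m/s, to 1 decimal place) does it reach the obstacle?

a = μg = 0.53 × 9.8 = 5.194 m/s².
Reaction distance = 29.1000 × 1.63 = 47.433 m.
Braking distance needed to stop: v²/(2a) = 846.810 / 10.388 = 81.518 m, so total needed = 47.433 + 81.518 = 128.951 m > 96 m — it cannot stop.
Distance remaining when braking begins: 96 − 47.433 = 48.567 m.
v² = v₀² − 2a·d = 846.810 − 2 × 5.194 × 48.567 = 342.296 m²/s².
v = √342.296 = 18.501 m/s.

No — it strikes the obstacle at 18.5 m/s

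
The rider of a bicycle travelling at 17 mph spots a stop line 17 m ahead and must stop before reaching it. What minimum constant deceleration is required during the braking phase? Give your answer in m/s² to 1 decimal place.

17 mph × 0.44704 = 7.5997 m/s.
v² = 2a·d ⇒ a = v²/(2d) = 7.5997² / (2 × 17.000) = 57.755 / 34.000 = 1.6987 m/s².

Required deceleration ≈ 1.7 m/s²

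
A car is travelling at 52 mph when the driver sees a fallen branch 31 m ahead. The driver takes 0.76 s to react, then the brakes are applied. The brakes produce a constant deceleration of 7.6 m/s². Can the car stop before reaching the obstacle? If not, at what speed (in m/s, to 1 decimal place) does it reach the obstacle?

52 mph × 0.44704 = 23.2461 m/s.
Reaction distance = 23.2461 × 0.76 = 17.667 m.
Braking distance needed to stop: v²/(2a) = 540.381 / 15.200 = 35.551 m, so total needed = 17.667 + 35.551 = 53.218 m > 31 m — it cannot stop.
Distance remaining when braking begins: 31 − 17.667 = 13.333 m.
v² = v₀² − 2a·d = 540.381 − 2 × 7.600 × 13.333 = 337.719 m²/s².
v = √337.719 = 18.377 m/s.

No — it strikes the obstacle at 18.4 m/s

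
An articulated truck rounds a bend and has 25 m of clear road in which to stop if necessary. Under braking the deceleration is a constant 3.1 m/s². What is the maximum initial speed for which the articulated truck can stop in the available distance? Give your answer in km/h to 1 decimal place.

v²/(2a) = d ⇒ v = √(2 × 3.100 × 25) = √155.00 = 12.4499 m/s.
12.4499 m/s × 3.6 = 44.820 km/h.

Maximum speed ≈ 44.8 km/h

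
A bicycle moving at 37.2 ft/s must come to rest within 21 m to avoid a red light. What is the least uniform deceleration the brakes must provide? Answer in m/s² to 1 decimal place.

37.2 ft/s × 0.3048 = 11.3386 m/s.
v² = 2a·d ⇒ a = v²/(2d) = 11.3386² / (2 × 21.000) = 128.564 / 42.000 = 3.0610 m/s².

Required deceleration ≈ 3.1 m/s²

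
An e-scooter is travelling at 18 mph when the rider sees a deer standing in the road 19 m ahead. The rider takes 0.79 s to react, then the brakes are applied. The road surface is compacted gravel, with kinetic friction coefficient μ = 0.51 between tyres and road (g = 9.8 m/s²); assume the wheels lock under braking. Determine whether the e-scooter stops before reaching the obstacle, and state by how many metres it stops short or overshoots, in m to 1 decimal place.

Yes — it stops 6.2 m short of the obstacle

18 mph × 0.44704 = 8.0467 m/s.
a = μg = 0.51 × 9.8 = 4.998 m/s².
Reaction distance = 8.0467 × 0.79 = 6.357 m.
Braking distance = v²/(2a) = 64.749 / 9.996 = 6.477 m.
Total stopping distance = 6.357 + 6.477 = 12.834 m, vs 19 m available — it stops with 19 − 12.834 = 6.166 m to spare.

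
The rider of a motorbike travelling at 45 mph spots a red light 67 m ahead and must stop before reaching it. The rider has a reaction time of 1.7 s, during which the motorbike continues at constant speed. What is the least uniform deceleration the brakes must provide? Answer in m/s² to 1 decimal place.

Required deceleration ≈ 6.2 m/s²

45 mph × 0.44704 = 20.1168 m/s.
Distance covered during reaction = 20.1168 × 1.7 = 34.199 m.
Distance available for braking: 67 − 34.199 = 32.801 m.
v² = 2a·d ⇒ a = v²/(2d) = 20.1168² / (2 × 32.801) = 404.686 / 65.602 = 6.1688 m/s².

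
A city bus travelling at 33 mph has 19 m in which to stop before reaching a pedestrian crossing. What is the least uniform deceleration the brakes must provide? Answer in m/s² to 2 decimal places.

Required deceleration ≈ 5.73 m/s²

33 mph × 0.44704 = 14.7523 m/s.
v² = 2a·d ⇒ a = v²/(2d) = 14.7523² / (2 × 19.000) = 217.630 / 38.000 = 5.7271 m/s².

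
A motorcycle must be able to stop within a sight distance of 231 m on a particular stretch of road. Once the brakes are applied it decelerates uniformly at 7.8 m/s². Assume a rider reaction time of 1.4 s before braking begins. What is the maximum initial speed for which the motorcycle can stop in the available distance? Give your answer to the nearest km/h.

Maximum speed ≈ 180 km/h

Stopping distance: v·t_r + v²/(2a) = 231 with t_r = 1.4 s and a = 7.800 m/s².
So v² + 21.840 v − 3603.60 = 0.
Positive root: v = −a·t_r + √((a·t_r)² + 2a·d) = −10.920 + √(119.246 + 3603.60) = 50.0951 m/s.
50.0951 m/s × 3.6 = 180.342 km/h.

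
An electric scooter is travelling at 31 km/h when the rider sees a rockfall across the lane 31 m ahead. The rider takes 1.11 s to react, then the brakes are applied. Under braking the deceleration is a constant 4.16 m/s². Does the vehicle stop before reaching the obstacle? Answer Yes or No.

31 km/h ÷ 3.6 = 8.6111 m/s.
Reaction distance = 8.6111 × 1.11 = 9.558 m.
Braking distance = v²/(2a) = 74.151 / 8.320 = 8.912 m.
Total stopping distance = 9.558 + 8.912 = 18.470 m, vs 31 m available — it stops with 31 − 18.470 = 12.530 m to spare.

Yes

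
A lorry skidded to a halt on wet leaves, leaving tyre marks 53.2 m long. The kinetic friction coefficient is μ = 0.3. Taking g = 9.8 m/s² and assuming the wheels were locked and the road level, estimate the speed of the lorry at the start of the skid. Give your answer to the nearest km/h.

Deceleration a = μg = 0.3 × 9.8 = 2.940 m/s².
v = √(2a·d) = √(2 × 2.940 × 53.2) = √312.816 = 17.6866 m/s.
= 17.6866 × 3.6 = 63.672 km/h.

Initial speed ≈ 64 km/h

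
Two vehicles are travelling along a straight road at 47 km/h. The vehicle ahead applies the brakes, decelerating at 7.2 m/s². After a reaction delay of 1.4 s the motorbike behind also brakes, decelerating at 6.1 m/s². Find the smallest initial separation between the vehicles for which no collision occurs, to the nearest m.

Minimum gap ≈ 20 m

47 km/h ÷ 3.6 = 13.0556 m/s.
Leader travels v²/(2a_L) = 170.449 / 14.400 = 11.837 m before stopping.
Follower covers v·t_r = 13.0556 × 1.4 = 18.278 m while reacting, then v²/(2a_F) = 170.449 / 12.200 = 13.971 m while braking, for a total of 18.278 + 13.971 = 32.249 m.
Since a_F ≤ a_L and the follower starts braking later, the follower is never slower than the leader, so the closest approach is when both have stopped.
Minimum gap = 32.249 − 11.837 = 20.412 m.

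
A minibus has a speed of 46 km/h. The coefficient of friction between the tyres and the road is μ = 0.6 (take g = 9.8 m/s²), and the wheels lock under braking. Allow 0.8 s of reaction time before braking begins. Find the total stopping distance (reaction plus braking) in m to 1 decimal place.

46 km/h ÷ 3.6 = 12.7778 m/s.
a = μg = 0.6 × 9.8 = 5.880 m/s².
Reaction distance = v·t_r = 12.7778 × 0.8 = 10.222 m.
Braking distance = v²/(2a) = 12.7778² / (2 × 5.880) = 163.272 / 11.760 = 13.884 m.
Total = 10.222 + 13.884 = 24.106 m.

Total stopping distance ≈ 24.1 m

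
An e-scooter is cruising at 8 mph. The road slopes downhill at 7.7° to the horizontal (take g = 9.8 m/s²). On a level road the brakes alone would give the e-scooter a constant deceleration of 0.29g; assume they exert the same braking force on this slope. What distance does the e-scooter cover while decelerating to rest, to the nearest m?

8 mph × 0.44704 = 3.5763 m/s.
a = 0.29 × 9.8 = 2.842 m/s².
Gravity along the downhill slope reduces the braking deceleration: a_eff = 2.842 − 9.8·sin 7.7° = 2.842 − 1.313 = 1.529 m/s².
Braking distance = v²/(2a) = 3.5763² / (2 × 1.529) = 12.790 / 3.058 = 4.182 m.

Braking distance ≈ 4 m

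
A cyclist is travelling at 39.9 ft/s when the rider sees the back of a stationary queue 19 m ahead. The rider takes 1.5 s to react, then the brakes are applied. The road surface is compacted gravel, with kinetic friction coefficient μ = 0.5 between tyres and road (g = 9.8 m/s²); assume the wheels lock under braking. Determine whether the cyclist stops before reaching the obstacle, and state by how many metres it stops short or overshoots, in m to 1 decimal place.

No — it overshoots by 14.3 m

39.9 ft/s × 0.3048 = 12.1615 m/s.
a = μg = 0.5 × 9.8 = 4.900 m/s².
Reaction distance = 12.1615 × 1.5 = 18.242 m.
Braking distance = v²/(2a) = 147.902 / 9.800 = 15.092 m.
Total stopping distance = 18.242 + 15.092 = 33.334 m, vs 19 m available — it cannot stop in time and overshoots by 33.334 − 19 = 14.334 m.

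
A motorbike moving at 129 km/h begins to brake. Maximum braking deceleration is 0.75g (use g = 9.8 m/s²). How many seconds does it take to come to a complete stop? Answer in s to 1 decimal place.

129 km/h ÷ 3.6 = 35.8333 m/s.
a = 0.75 × 9.8 = 7.350 m/s².
Braking time = v/a = 35.8333 / 7.350 = 4.875 s.

Braking time ≈ 4.9 s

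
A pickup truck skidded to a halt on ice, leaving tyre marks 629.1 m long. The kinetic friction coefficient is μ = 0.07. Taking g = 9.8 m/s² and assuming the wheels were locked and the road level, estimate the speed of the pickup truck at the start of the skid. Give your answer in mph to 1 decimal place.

Deceleration a = μg = 0.07 × 9.8 = 0.686 m/s².
v = √(2a·d) = √(2 × 0.686 × 629.1) = √863.125 = 29.3790 m/s.
= 29.3790 ÷ 0.44704 = 65.719 mph.

Initial speed ≈ 65.7 mph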